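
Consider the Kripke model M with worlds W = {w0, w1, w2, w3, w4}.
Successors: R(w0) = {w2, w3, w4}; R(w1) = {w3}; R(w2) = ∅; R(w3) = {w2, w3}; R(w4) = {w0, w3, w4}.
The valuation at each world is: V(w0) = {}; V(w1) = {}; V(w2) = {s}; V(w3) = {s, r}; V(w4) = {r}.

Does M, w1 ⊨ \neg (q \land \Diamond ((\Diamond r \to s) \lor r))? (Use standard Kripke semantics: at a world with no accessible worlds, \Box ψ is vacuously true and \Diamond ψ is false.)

At w1: q \land \Diamond ((\Diamond r \to s) \lor r) is false, so \neg (q \land \Diamond ((\Diamond r \to s) \lor r)) is true.
  At w1: q is false, \Diamond ((\Diamond r \to s) \lor r) is true, so q \land \Diamond ((\Diamond r \to s) \lor r) is false.
    At w1: \Diamond ((\Diamond r \to s) \lor r) requires (\Diamond r \to s) \lor r at some successor in {w3}.
      (\Diamond r \to s) \lor r holds at w3, so \Diamond ((\Diamond r \to s) \lor r) is true at w1.

Yes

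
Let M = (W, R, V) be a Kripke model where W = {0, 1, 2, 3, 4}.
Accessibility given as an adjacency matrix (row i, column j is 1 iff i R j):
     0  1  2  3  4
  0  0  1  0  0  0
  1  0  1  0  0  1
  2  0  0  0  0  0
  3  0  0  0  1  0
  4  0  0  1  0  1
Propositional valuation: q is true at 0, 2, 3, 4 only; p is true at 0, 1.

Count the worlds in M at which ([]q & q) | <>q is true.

4

Let φ = ([]q & q) | <>q. Evaluate φ at each world:
  0 (successors {1}): φ is false.
  1 (successors {1, 4}): φ is true.
  2 (successors ∅): φ is true.
  3 (successors {3}): φ is true.
  4 (successors {2, 4}): φ is true.
For instance, at 3:
  At 3: []q & q is true, <>q is true, so ([]q & q) | <>q is true.
    At 3: []q is true, q is true, so []q & q is true.
      At 3: []q requires q at every successor {3}.
        At 3: q is true.
      So []q is true at 3.
    At 3: <>q requires q at some successor in {3}.
      q holds at 3, so <>q is true at 3.
Satisfying worlds: {1, 2, 3, 4}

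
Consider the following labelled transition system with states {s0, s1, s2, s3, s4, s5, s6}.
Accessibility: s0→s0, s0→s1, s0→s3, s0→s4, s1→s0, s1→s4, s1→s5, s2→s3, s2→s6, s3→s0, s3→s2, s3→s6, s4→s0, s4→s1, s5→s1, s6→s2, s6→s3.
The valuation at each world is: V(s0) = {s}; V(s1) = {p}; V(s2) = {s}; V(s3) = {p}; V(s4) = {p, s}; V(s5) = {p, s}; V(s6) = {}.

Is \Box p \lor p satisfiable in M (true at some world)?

Yes

Let φ = \Box p \lor p. Evaluate φ at each world:
  s0 (successors {s0, s1, s3, s4}): φ is false.
  s1 (successors {s0, s4, s5}): φ is true.
  s2 (successors {s3, s6}): φ is false.
  s3 (successors {s0, s2, s6}): φ is true.
  s4 (successors {s0, s1}): φ is true.
  s5 (successors {s1}): φ is true.
  s6 (successors {s2, s3}): φ is false.
Detail at s1 (witness):
  At s1: \Box p is false, p is true, so \Box p \lor p is true.
    At s1: \Box p requires p at every successor {s0, s4, s5}.
      p fails at s0, so \Box p is false at s1.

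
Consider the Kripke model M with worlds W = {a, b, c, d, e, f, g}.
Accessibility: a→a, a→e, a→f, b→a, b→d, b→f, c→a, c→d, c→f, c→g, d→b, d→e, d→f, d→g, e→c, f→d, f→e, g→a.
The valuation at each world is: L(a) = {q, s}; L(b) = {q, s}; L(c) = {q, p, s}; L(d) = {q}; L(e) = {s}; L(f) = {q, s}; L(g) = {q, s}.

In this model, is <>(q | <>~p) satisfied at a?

Yes

Recall that <>ψ holds at a world iff ψ holds at some accessible world.
At a: <>(q | <>~p) requires q | <>~p at some successor in {a, e, f}.
  q | <>~p holds at a, so <>(q | <>~p) is true at a.
    At a: q is true, <>~p is true, so q | <>~p is true.
      At a: <>~p requires ~p at some successor in {a, e, f}.
        ~p holds at a, so <>~p is true at a.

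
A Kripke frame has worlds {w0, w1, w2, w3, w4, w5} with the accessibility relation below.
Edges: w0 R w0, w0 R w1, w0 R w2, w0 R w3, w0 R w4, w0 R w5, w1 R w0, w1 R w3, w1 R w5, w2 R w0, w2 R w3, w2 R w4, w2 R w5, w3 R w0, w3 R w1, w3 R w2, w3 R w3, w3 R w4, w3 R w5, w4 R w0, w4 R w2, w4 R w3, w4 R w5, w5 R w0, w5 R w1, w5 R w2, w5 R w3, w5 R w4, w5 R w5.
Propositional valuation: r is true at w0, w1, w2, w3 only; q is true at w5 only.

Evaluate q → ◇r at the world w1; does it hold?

Yes

At w1: q is false, ◇r is true, so q → ◇r is true.
  At w1: ◇r requires r at some successor in {w0, w3, w5}.
    r holds at w0, so ◇r is true at w1.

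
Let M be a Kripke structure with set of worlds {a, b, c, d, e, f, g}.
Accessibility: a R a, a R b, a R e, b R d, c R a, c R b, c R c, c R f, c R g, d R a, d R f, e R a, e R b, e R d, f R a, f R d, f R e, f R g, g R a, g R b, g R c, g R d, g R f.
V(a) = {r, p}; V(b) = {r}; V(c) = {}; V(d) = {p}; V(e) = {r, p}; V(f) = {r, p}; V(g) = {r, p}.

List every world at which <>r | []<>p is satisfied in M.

Let φ = <>r | []<>p. Evaluate φ at each world:
  a (successors {a, b, e}): φ is true.
  b (successors {d}): φ is true.
  c (successors {a, b, c, f, g}): φ is true.
  d (successors {a, f}): φ is true.
  e (successors {a, b, d}): φ is true.
  f (successors {a, d, e, g}): φ is true.
  g (successors {a, b, c, d, f}): φ is true.
For instance, at d:
  At d: <>r is true, []<>p is true, so <>r | []<>p is true.
    At d: <>r requires r at some successor in {a, f}.
      r holds at a, so <>r is true at d.
    At d: []<>p requires <>p at every successor {a, f}.
      At a: <>p is true.
      At f: <>p is true.
    So []<>p is true at d.
Satisfying worlds: {a, b, c, d, e, f, g}

a, b, c, d, e, f, g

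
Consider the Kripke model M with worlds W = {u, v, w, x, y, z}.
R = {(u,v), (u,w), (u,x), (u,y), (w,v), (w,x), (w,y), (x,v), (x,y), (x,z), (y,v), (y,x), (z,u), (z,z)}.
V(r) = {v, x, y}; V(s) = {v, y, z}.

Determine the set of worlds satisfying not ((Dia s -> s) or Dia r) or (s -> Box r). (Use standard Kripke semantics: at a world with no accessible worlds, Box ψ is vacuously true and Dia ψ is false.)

Let φ = not ((Dia s -> s) or Dia r) or (s -> Box r). Evaluate φ at each world:
  u (successors {v, w, x, y}): φ is true.
  v (successors ∅): φ is true.
  w (successors {v, x, y}): φ is true.
  x (successors {v, y, z}): φ is true.
  y (successors {v, x}): φ is true.
  z (successors {u, z}): φ is false.
For instance, at u:
  At u: not ((Dia s -> s) or Dia r) is false, s -> Box r is true, so not ((Dia s -> s) or Dia r) or (s -> Box r) is true.
    At u: (Dia s -> s) or Dia r is true, so not ((Dia s -> s) or Dia r) is false.
      At u: Dia s -> s is false, Dia r is true, so (Dia s -> s) or Dia r is true.
    At u: s is false, Box r is false, so s -> Box r is true.
      At u: Box r requires r at every successor {v, w, x, y}.
        r fails at w, so Box r is false at u.
Satisfying worlds: {u, v, w, x, y}

u, v, w, x, y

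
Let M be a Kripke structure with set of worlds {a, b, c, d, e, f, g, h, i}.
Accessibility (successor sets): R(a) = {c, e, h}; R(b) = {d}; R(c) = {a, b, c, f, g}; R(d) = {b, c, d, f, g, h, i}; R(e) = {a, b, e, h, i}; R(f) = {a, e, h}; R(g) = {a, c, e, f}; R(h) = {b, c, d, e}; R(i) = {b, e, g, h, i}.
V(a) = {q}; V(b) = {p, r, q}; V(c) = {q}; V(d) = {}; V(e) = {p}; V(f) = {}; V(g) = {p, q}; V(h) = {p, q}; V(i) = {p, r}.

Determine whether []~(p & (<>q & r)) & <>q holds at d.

No

At d: []~(p & (<>q & r)) is false, <>q is true, so []~(p & (<>q & r)) & <>q is false.
  At d: []~(p & (<>q & r)) requires ~(p & (<>q & r)) at every successor {b, c, d, f, g, h, i}.
    ~(p & (<>q & r)) fails at i, so []~(p & (<>q & r)) is false at d.
      At i: p & (<>q & r) is true, so ~(p & (<>q & r)) is false.
  At d: <>q requires q at some successor in {b, c, d, f, g, h, i}.
    q holds at b, so <>q is true at d.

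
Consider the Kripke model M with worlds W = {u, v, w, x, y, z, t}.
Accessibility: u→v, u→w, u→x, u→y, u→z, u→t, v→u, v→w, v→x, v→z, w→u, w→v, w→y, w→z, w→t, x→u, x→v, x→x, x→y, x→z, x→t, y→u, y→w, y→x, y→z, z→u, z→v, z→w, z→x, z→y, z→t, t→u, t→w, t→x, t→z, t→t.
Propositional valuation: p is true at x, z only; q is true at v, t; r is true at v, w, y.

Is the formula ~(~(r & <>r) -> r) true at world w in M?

No

At w: ~(r & <>r) -> r is true, so ~(~(r & <>r) -> r) is false.
  At w: ~(r & <>r) is false, r is true, so ~(r & <>r) -> r is true.
    At w: r & <>r is true, so ~(r & <>r) is false.
      At w: r is true, <>r is true, so r & <>r is true.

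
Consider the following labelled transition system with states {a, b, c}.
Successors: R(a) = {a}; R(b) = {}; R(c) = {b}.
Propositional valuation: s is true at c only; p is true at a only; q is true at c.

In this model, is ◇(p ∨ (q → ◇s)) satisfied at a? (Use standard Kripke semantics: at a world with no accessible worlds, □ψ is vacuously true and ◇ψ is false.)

At a: ◇(p ∨ (q → ◇s)) requires p ∨ (q → ◇s) at some successor in {a}.
  p ∨ (q → ◇s) holds at a, so ◇(p ∨ (q → ◇s)) is true at a.
    At a: p is true, q → ◇s is true, so p ∨ (q → ◇s) is true.
      At a: q is false, ◇s is false, so q → ◇s is true.

Yes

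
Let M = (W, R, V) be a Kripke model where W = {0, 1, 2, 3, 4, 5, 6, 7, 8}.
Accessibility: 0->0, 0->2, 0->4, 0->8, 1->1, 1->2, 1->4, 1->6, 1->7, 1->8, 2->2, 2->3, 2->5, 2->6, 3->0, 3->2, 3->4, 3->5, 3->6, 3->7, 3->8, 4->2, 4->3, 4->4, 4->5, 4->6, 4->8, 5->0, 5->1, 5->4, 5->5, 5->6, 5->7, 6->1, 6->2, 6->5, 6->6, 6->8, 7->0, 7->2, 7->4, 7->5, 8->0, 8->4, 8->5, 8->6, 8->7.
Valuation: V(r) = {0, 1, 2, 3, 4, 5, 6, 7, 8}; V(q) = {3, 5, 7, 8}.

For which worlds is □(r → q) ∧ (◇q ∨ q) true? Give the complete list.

none

Recall that □ψ holds at a world iff ψ holds at every accessible world, and ◇ψ holds iff ψ holds at some accessible world.
Let φ = □(r → q) ∧ (◇q ∨ q). Evaluate φ at each world:
  0 (successors {0, 2, 4, 8}): φ is false.
  1 (successors {1, 2, 4, 6, 7, 8}): φ is false.
  2 (successors {2, 3, 5, 6}): φ is false.
  3 (successors {0, 2, 4, 5, 6, 7, 8}): φ is false.
  4 (successors {2, 3, 4, 5, 6, 8}): φ is false.
  5 (successors {0, 1, 4, 5, 6, 7}): φ is false.
  6 (successors {1, 2, 5, 6, 8}): φ is false.
  7 (successors {0, 2, 4, 5}): φ is false.
  8 (successors {0, 4, 5, 6, 7}): φ is false.
For instance, at 1:
  At 1: □(r → q) is false, ◇q ∨ q is true, so □(r → q) ∧ (◇q ∨ q) is false.
    At 1: □(r → q) requires r → q at every successor {1, 2, 4, 6, 7, 8}.
      r → q fails at 1, so □(r → q) is false at 1.
    At 1: ◇q is true, q is false, so ◇q ∨ q is true.
      At 1: ◇q requires q at some successor in {1, 2, 4, 6, 7, 8}.
        q holds at 7, so ◇q is true at 1.
Satisfying worlds: none.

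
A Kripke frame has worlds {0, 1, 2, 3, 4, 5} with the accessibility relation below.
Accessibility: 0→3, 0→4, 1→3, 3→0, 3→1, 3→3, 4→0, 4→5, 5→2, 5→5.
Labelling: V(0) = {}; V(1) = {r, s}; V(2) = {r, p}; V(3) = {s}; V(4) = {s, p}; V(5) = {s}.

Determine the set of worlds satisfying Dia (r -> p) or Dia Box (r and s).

0, 1, 3, 4, 5

Recall that Box ψ holds at a world iff ψ holds at every accessible world, and Dia ψ holds iff ψ holds at some accessible world.
Let φ = Dia (r -> p) or Dia Box (r and s). Evaluate φ at each world:
  0 (successors {3, 4}): φ is true.
  1 (successors {3}): φ is true.
  2 (successors ∅): φ is false.
  3 (successors {0, 1, 3}): φ is true.
  4 (successors {0, 5}): φ is true.
  5 (successors {2, 5}): φ is true.
For instance, at 3:
  At 3: Dia (r -> p) is true, Dia Box (r and s) is false, so Dia (r -> p) or Dia Box (r and s) is true.
    At 3: Dia (r -> p) requires r -> p at some successor in {0, 1, 3}.
      r -> p holds at 0, so Dia (r -> p) is true at 3.
    At 3: Dia Box (r and s) requires Box (r and s) at some successor in {0, 1, 3}.
      At 0: Box (r and s) is false.
      At 1: Box (r and s) is false.
      At 3: Box (r and s) is false.
    So Dia Box (r and s) is false at 3.
Satisfying worlds: {0, 1, 3, 4, 5}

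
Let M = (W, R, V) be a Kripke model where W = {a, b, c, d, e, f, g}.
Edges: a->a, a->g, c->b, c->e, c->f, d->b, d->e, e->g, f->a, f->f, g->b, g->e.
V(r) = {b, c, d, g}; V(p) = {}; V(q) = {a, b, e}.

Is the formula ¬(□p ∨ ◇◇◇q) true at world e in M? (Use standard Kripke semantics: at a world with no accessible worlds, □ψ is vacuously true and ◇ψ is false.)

Yes

Recall that □ψ holds at a world iff ψ holds at every accessible world, and ◇ψ holds iff ψ holds at some accessible world.
At e: □p ∨ ◇◇◇q is false, so ¬(□p ∨ ◇◇◇q) is true.
  At e: □p is false, ◇◇◇q is false, so □p ∨ ◇◇◇q is false.
    At e: □p requires p at every successor {g}.
      p fails at g, so □p is false at e.
    At e: ◇◇◇q requires ◇◇q at some successor in {g}.
      At g: ◇◇q is false.
    So ◇◇◇q is false at e.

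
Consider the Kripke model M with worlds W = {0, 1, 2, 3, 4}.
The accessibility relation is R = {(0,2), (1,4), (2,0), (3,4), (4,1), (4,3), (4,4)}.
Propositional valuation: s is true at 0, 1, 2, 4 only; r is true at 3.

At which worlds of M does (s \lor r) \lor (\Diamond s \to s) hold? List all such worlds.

0, 1, 2, 3, 4

Recall that \Diamond ψ holds at a world iff ψ holds at some accessible world.
Let φ = (s \lor r) \lor (\Diamond s \to s). Evaluate φ at each world:
  0 (successors {2}): φ is true.
  1 (successors {4}): φ is true.
  2 (successors {0}): φ is true.
  3 (successors {4}): φ is true.
  4 (successors {1, 3, 4}): φ is true.
For instance, at 2:
  At 2: s \lor r is true, \Diamond s \to s is true, so (s \lor r) \lor (\Diamond s \to s) is true.
    At 2: \Diamond s is true, s is true, so \Diamond s \to s is true.
      At 2: \Diamond s requires s at some successor in {0}.
        s holds at 0, so \Diamond s is true at 2.
Satisfying worlds: {0, 1, 2, 3, 4}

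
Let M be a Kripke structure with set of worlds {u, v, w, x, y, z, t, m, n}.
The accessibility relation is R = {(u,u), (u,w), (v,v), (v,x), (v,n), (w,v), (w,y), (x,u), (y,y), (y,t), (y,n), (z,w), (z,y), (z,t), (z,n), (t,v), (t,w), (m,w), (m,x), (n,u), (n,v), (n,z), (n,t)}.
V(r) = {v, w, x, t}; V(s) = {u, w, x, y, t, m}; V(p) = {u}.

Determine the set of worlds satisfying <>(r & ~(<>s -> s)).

Let φ = <>(r & ~(<>s -> s)). Evaluate φ at each world:
  u (successors {u, w}): φ is false.
  v (successors {v, x, n}): φ is true.
  w (successors {v, y}): φ is true.
  x (successors {u}): φ is false.
  y (successors {y, t, n}): φ is false.
  z (successors {w, y, t, n}): φ is false.
  t (successors {v, w}): φ is true.
  m (successors {w, x}): φ is false.
  n (successors {u, v, z, t}): φ is true.
For instance, at y:
  At y: <>(r & ~(<>s -> s)) requires r & ~(<>s -> s) at some successor in {y, t, n}.
    At y: r & ~(<>s -> s) is false.
    At t: r & ~(<>s -> s) is false.
    At n: r & ~(<>s -> s) is false.
  So <>(r & ~(<>s -> s)) is false at y.
Satisfying worlds: {v, w, t, n}

v, w, t, n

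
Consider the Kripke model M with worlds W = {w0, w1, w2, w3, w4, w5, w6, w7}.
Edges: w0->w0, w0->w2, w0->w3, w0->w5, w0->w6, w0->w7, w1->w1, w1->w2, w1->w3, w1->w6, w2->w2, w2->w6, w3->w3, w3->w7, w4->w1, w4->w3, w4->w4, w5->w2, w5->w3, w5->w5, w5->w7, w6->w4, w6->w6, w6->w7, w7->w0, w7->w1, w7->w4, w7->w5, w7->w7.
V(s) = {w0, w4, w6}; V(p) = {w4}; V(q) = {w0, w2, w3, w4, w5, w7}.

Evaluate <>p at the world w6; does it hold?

At w6: <>p requires p at some successor in {w4, w6, w7}.
  p holds at w4, so <>p is true at w6.

Yes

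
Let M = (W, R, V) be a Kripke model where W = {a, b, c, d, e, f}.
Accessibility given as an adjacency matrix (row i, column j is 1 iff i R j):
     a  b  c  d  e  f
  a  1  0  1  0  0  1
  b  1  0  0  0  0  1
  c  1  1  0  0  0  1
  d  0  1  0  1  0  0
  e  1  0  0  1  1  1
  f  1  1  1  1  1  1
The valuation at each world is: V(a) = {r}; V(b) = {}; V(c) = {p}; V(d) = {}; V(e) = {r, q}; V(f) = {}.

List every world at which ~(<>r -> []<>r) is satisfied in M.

e, f

Let φ = ~(<>r -> []<>r). Evaluate φ at each world:
  a (successors {a, c, f}): φ is false.
  b (successors {a, f}): φ is false.
  c (successors {a, b, f}): φ is false.
  d (successors {b, d}): φ is false.
  e (successors {a, d, e, f}): φ is true.
  f (successors {a, b, c, d, e, f}): φ is true.
For instance, at a:
  At a: <>r -> []<>r is true, so ~(<>r -> []<>r) is false.
    At a: <>r is true, []<>r is true, so <>r -> []<>r is true.
      At a: <>r requires r at some successor in {a, c, f}.
        r holds at a, so <>r is true at a.
      At a: []<>r requires <>r at every successor {a, c, f}.
        At a: <>r is true.
        At c: <>r is true.
        At f: <>r is true.
      So []<>r is true at a.
Satisfying worlds: {e, f}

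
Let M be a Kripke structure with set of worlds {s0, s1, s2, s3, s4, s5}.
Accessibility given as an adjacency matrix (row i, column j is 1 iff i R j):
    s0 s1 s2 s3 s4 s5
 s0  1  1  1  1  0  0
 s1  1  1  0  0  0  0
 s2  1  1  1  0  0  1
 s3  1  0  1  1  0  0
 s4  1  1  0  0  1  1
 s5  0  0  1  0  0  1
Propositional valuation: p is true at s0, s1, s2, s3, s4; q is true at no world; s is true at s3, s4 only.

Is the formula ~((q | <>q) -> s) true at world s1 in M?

Recall that <>ψ holds at a world iff ψ holds at some accessible world.
At s1: (q | <>q) -> s is true, so ~((q | <>q) -> s) is false.
  At s1: q | <>q is false, s is false, so (q | <>q) -> s is true.
    At s1: q is false, <>q is false, so q | <>q is false.
      At s1: <>q requires q at some successor in {s0, s1}.
        At s0: q is false.
        At s1: q is false.
      So <>q is false at s1.

No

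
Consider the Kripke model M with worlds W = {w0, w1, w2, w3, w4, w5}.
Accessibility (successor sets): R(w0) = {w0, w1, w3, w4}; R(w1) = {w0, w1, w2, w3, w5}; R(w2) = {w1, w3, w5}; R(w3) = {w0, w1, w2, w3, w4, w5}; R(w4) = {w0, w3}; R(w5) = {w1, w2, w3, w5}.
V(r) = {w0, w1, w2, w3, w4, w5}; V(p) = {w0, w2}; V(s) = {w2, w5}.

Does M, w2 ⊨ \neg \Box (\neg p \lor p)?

Recall that \Box ψ holds at a world iff ψ holds at every accessible world, and \Diamond ψ holds iff ψ holds at some accessible world.
At w2: \Box (\neg p \lor p) is true, so \neg \Box (\neg p \lor p) is false.
  At w2: \Box (\neg p \lor p) requires \neg p \lor p at every successor {w1, w3, w5}.
    At w1: \neg p \lor p is true.
    At w3: \neg p \lor p is true.
    At w5: \neg p \lor p is true.
  So \Box (\neg p \lor p) is true at w2.

No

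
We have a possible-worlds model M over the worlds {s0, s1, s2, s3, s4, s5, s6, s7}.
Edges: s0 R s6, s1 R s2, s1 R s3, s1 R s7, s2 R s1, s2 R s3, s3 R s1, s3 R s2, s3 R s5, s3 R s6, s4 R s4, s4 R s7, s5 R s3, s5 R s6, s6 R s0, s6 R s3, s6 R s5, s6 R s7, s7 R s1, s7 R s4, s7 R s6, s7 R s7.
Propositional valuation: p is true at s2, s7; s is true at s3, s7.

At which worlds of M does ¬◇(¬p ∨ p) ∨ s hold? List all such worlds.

s3, s7

Recall that ◇ψ holds at a world iff ψ holds at some accessible world.
Let φ = ¬◇(¬p ∨ p) ∨ s. Evaluate φ at each world:
  s0 (successors {s6}): φ is false.
  s1 (successors {s2, s3, s7}): φ is false.
  s2 (successors {s1, s3}): φ is false.
  s3 (successors {s1, s2, s5, s6}): φ is true.
  s4 (successors {s4, s7}): φ is false.
  s5 (successors {s3, s6}): φ is false.
  s6 (successors {s0, s3, s5, s7}): φ is false.
  s7 (successors {s1, s4, s6, s7}): φ is true.
For instance, at s4:
  At s4: ¬◇(¬p ∨ p) is false, s is false, so ¬◇(¬p ∨ p) ∨ s is false.
    At s4: ◇(¬p ∨ p) is true, so ¬◇(¬p ∨ p) is false.
      At s4: ◇(¬p ∨ p) requires ¬p ∨ p at some successor in {s4, s7}.
        ¬p ∨ p holds at s4, so ◇(¬p ∨ p) is true at s4.
Satisfying worlds: {s3, s7}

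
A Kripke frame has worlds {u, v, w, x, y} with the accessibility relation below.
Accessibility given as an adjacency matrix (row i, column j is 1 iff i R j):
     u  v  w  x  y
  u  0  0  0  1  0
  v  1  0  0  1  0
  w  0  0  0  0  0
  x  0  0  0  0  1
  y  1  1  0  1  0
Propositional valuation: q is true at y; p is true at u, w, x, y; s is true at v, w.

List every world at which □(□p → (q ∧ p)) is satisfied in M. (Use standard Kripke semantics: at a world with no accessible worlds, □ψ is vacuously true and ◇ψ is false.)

Let φ = □(□p → (q ∧ p)). Evaluate φ at each world:
  u (successors {x}): φ is false.
  v (successors {u, x}): φ is false.
  w (successors ∅): φ is true.
  x (successors {y}): φ is true.
  y (successors {u, v, x}): φ is false.
For instance, at u:
  At u: □(□p → (q ∧ p)) requires □p → (q ∧ p) at every successor {x}.
    □p → (q ∧ p) fails at x, so □(□p → (q ∧ p)) is false at u.
      At x: □p is true, q ∧ p is false, so □p → (q ∧ p) is false.
Satisfying worlds: {w, x}

w, x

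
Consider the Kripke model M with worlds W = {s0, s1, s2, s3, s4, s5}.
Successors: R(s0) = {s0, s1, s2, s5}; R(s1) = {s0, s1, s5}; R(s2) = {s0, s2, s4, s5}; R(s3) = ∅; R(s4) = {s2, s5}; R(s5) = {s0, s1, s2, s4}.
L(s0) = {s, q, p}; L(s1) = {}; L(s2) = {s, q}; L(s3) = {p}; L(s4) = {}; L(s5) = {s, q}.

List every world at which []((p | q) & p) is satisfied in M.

s3

Let φ = []((p | q) & p). Evaluate φ at each world:
  s0 (successors {s0, s1, s2, s5}): φ is false.
  s1 (successors {s0, s1, s5}): φ is false.
  s2 (successors {s0, s2, s4, s5}): φ is false.
  s3 (successors ∅): φ is true.
  s4 (successors {s2, s5}): φ is false.
  s5 (successors {s0, s1, s2, s4}): φ is false.
For instance, at s0:
  At s0: []((p | q) & p) requires (p | q) & p at every successor {s0, s1, s2, s5}.
    (p | q) & p fails at s1, so []((p | q) & p) is false at s0.
Satisfying worlds: {s3}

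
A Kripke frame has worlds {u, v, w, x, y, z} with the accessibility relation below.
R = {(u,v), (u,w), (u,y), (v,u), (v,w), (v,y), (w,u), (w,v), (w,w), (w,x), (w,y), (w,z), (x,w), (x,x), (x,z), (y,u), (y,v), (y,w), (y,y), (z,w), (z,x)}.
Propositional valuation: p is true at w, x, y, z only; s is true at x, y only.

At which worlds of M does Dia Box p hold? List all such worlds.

w, x, z

Recall that Box ψ holds at a world iff ψ holds at every accessible world, and Dia ψ holds iff ψ holds at some accessible world.
Let φ = Dia Box p. Evaluate φ at each world:
  u (successors {v, w, y}): φ is false.
  v (successors {u, w, y}): φ is false.
  w (successors {u, v, w, x, y, z}): φ is true.
  x (successors {w, x, z}): φ is true.
  y (successors {u, v, w, y}): φ is false.
  z (successors {w, x}): φ is true.
For instance, at z:
  At z: Dia Box p requires Box p at some successor in {w, x}.
    Box p holds at x, so Dia Box p is true at z.
      At x: Box p requires p at every successor {w, x, z}.
        At w: p is true.
        At x: p is true.
        At z: p is true.
      So Box p is true at x.
Satisfying worlds: {w, x, z}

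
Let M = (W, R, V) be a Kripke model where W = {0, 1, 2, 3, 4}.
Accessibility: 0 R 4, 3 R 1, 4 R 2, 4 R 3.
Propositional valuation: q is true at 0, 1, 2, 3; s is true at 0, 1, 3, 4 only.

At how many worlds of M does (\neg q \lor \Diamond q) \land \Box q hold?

Let φ = (\neg q \lor \Diamond q) \land \Box q. Evaluate φ at each world:
  0 (successors {4}): φ is false.
  1 (successors ∅): φ is false.
  2 (successors ∅): φ is false.
  3 (successors {1}): φ is true.
  4 (successors {2, 3}): φ is true.
For instance, at 3:
  At 3: \neg q \lor \Diamond q is true, \Box q is true, so (\neg q \lor \Diamond q) \land \Box q is true.
    At 3: \neg q is false, \Diamond q is true, so \neg q \lor \Diamond q is true.
      At 3: \Diamond q requires q at some successor in {1}.
        q holds at 1, so \Diamond q is true at 3.
    At 3: \Box q requires q at every successor {1}.
      At 1: q is true.
    So \Box q is true at 3.
Satisfying worlds: {3, 4}

2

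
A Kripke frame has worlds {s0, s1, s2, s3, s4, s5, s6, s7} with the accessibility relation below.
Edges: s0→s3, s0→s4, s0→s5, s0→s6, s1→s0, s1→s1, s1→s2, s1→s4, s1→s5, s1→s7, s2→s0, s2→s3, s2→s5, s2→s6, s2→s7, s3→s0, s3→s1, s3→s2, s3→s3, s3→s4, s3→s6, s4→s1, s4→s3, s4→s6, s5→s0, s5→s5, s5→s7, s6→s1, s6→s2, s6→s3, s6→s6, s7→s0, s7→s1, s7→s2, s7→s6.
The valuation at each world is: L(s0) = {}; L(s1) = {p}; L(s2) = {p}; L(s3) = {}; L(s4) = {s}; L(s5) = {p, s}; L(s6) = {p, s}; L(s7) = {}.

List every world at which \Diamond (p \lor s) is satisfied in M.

s0, s1, s2, s3, s4, s5, s6, s7

Let φ = \Diamond (p \lor s). Evaluate φ at each world:
  s0 (successors {s3, s4, s5, s6}): φ is true.
  s1 (successors {s0, s1, s2, s4, s5, s7}): φ is true.
  s2 (successors {s0, s3, s5, s6, s7}): φ is true.
  s3 (successors {s0, s1, s2, s3, s4, s6}): φ is true.
  s4 (successors {s1, s3, s6}): φ is true.
  s5 (successors {s0, s5, s7}): φ is true.
  s6 (successors {s1, s2, s3, s6}): φ is true.
  s7 (successors {s0, s1, s2, s6}): φ is true.
For instance, at s6:
  At s6: \Diamond (p \lor s) requires p \lor s at some successor in {s1, s2, s3, s6}.
    p \lor s holds at s1, so \Diamond (p \lor s) is true at s6.
Satisfying worlds: {s0, s1, s2, s3, s4, s5, s6, s7}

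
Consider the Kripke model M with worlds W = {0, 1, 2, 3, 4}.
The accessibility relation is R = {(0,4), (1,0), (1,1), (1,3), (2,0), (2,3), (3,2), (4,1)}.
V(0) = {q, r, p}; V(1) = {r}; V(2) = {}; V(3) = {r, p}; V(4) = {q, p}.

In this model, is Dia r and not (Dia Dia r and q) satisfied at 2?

Yes

At 2: Dia r is true, not (Dia Dia r and q) is true, so Dia r and not (Dia Dia r and q) is true.
  At 2: Dia r requires r at some successor in {0, 3}.
    r holds at 0, so Dia r is true at 2.
  At 2: Dia Dia r and q is false, so not (Dia Dia r and q) is true.
    At 2: Dia Dia r is false, q is false, so Dia Dia r and q is false.
      At 2: Dia Dia r requires Dia r at some successor in {0, 3}.
        At 0: Dia r is false.
        At 3: Dia r is false.
      So Dia Dia r is false at 2.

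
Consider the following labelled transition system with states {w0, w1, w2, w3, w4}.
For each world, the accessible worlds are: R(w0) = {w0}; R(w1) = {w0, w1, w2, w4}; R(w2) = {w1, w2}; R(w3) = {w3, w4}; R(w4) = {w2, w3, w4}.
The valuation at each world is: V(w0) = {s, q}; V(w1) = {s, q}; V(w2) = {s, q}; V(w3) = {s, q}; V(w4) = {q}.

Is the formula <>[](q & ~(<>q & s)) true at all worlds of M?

No

Let φ = <>[](q & ~(<>q & s)). Evaluate φ at each world:
  w0 (successors {w0}): φ is false.
  w1 (successors {w0, w1, w2, w4}): φ is false.
  w2 (successors {w1, w2}): φ is false.
  w3 (successors {w3, w4}): φ is false.
  w4 (successors {w2, w3, w4}): φ is false.
Detail at w0 (counterexample):
  At w0: <>[](q & ~(<>q & s)) requires [](q & ~(<>q & s)) at some successor in {w0}.
    At w0: [](q & ~(<>q & s)) is false.
  So <>[](q & ~(<>q & s)) is false at w0.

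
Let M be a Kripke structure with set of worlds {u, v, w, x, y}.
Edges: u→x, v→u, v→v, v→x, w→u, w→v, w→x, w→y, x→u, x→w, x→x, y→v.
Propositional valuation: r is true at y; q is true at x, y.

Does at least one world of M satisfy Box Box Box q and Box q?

Let φ = Box Box Box q and Box q. Evaluate φ at each world:
  u (successors {x}): φ is false.
  v (successors {u, v, x}): φ is false.
  w (successors {u, v, x, y}): φ is false.
  x (successors {u, w, x}): φ is false.
  y (successors {v}): φ is false.
For instance, at x:
  At x: Box Box Box q is false, Box q is false, so Box Box Box q and Box q is false.
    At x: Box Box Box q requires Box Box q at every successor {u, w, x}.
      Box Box q fails at u, so Box Box Box q is false at x.
    At x: Box q requires q at every successor {u, w, x}.
      q fails at u, so Box q is false at x.

No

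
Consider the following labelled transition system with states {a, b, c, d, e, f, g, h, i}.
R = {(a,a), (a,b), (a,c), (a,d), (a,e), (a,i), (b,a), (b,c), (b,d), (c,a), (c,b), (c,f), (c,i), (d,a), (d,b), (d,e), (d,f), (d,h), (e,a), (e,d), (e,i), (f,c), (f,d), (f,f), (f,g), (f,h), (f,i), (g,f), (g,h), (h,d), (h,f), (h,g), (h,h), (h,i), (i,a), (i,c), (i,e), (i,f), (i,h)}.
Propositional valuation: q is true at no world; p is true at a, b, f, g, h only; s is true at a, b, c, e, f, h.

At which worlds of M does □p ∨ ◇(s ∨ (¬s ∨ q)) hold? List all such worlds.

Recall that □ψ holds at a world iff ψ holds at every accessible world, and ◇ψ holds iff ψ holds at some accessible world.
Let φ = □p ∨ ◇(s ∨ (¬s ∨ q)). Evaluate φ at each world:
  a (successors {a, b, c, d, e, i}): φ is true.
  b (successors {a, c, d}): φ is true.
  c (successors {a, b, f, i}): φ is true.
  d (successors {a, b, e, f, h}): φ is true.
  e (successors {a, d, i}): φ is true.
  f (successors {c, d, f, g, h, i}): φ is true.
  g (successors {f, h}): φ is true.
  h (successors {d, f, g, h, i}): φ is true.
  i (successors {a, c, e, f, h}): φ is true.
For instance, at a:
  At a: □p is false, ◇(s ∨ (¬s ∨ q)) is true, so □p ∨ ◇(s ∨ (¬s ∨ q)) is true.
    At a: □p requires p at every successor {a, b, c, d, e, i}.
      p fails at c, so □p is false at a.
    At a: ◇(s ∨ (¬s ∨ q)) requires s ∨ (¬s ∨ q) at some successor in {a, b, c, d, e, i}.
      s ∨ (¬s ∨ q) holds at a, so ◇(s ∨ (¬s ∨ q)) is true at a.
Satisfying worlds: {a, b, c, d, e, f, g, h, i}

a, b, c, d, e, f, g, h, i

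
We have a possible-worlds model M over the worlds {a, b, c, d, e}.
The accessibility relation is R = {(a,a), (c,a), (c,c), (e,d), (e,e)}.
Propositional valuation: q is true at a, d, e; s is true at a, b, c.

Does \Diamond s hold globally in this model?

No

Recall that \Diamond ψ holds at a world iff ψ holds at some accessible world.
Let φ = \Diamond s. Evaluate φ at each world:
  a (successors {a}): φ is true.
  b (successors ∅): φ is false.
  c (successors {a, c}): φ is true.
  d (successors ∅): φ is false.
  e (successors {d, e}): φ is false.
Detail at b (counterexample):
  At b: no accessible worlds, so \Diamond s is false.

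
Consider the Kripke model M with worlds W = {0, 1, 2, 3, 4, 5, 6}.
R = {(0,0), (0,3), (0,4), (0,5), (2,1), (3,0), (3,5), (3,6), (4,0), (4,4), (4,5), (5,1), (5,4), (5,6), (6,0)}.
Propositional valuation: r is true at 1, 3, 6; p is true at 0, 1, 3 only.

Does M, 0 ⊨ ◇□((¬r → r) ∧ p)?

At 0: ◇□((¬r → r) ∧ p) requires □((¬r → r) ∧ p) at some successor in {0, 3, 4, 5}.
  At 0: □((¬r → r) ∧ p) is false.
  At 3: □((¬r → r) ∧ p) is false.
  At 4: □((¬r → r) ∧ p) is false.
  At 5: □((¬r → r) ∧ p) is false.
So ◇□((¬r → r) ∧ p) is false at 0.

No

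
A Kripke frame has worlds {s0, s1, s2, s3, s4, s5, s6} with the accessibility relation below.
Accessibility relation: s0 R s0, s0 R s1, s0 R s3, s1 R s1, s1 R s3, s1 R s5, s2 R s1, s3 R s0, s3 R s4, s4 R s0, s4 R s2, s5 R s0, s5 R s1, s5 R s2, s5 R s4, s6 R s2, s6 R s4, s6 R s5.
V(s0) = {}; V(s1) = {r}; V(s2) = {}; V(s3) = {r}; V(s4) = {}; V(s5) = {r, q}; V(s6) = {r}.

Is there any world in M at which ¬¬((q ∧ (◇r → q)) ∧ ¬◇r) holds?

Let φ = ¬¬((q ∧ (◇r → q)) ∧ ¬◇r). Evaluate φ at each world:
  s0 (successors {s0, s1, s3}): φ is false.
  s1 (successors {s1, s3, s5}): φ is false.
  s2 (successors {s1}): φ is false.
  s3 (successors {s0, s4}): φ is false.
  s4 (successors {s0, s2}): φ is false.
  s5 (successors {s0, s1, s2, s4}): φ is false.
  s6 (successors {s2, s4, s5}): φ is false.
For instance, at s0:
  At s0: ¬((q ∧ (◇r → q)) ∧ ¬◇r) is true, so ¬¬((q ∧ (◇r → q)) ∧ ¬◇r) is false.
    At s0: (q ∧ (◇r → q)) ∧ ¬◇r is false, so ¬((q ∧ (◇r → q)) ∧ ¬◇r) is true.
      At s0: q ∧ (◇r → q) is false, ¬◇r is false, so (q ∧ (◇r → q)) ∧ ¬◇r is false.

No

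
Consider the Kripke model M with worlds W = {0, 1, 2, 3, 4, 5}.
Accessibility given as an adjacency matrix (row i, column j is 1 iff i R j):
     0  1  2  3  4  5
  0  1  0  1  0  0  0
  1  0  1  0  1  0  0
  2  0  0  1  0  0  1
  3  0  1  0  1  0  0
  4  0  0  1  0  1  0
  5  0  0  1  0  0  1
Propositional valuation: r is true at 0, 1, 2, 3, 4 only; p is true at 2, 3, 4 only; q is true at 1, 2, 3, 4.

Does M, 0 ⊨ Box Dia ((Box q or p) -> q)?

At 0: Box Dia ((Box q or p) -> q) requires Dia ((Box q or p) -> q) at every successor {0, 2}.
    At 0: Dia ((Box q or p) -> q) requires (Box q or p) -> q at some successor in {0, 2}.
      (Box q or p) -> q holds at 0, so Dia ((Box q or p) -> q) is true at 0.
    At 2: Dia ((Box q or p) -> q) requires (Box q or p) -> q at some successor in {2, 5}.
      (Box q or p) -> q holds at 2, so Dia ((Box q or p) -> q) is true at 2.
So Box Dia ((Box q or p) -> q) is true at 0.

Yes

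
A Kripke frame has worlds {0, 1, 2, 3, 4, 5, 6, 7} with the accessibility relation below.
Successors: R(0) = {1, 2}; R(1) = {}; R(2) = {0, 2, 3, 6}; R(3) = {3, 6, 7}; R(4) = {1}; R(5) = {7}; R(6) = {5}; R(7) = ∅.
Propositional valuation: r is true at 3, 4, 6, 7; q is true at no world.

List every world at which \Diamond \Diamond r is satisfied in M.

0, 2, 3, 6

Let φ = \Diamond \Diamond r. Evaluate φ at each world:
  0 (successors {1, 2}): φ is true.
  1 (successors ∅): φ is false.
  2 (successors {0, 2, 3, 6}): φ is true.
  3 (successors {3, 6, 7}): φ is true.
  4 (successors {1}): φ is false.
  5 (successors {7}): φ is false.
  6 (successors {5}): φ is true.
  7 (successors ∅): φ is false.
For instance, at 4:
  At 4: \Diamond \Diamond r requires \Diamond r at some successor in {1}.
    At 1: \Diamond r is false.
  So \Diamond \Diamond r is false at 4.
Satisfying worlds: {0, 2, 3, 6}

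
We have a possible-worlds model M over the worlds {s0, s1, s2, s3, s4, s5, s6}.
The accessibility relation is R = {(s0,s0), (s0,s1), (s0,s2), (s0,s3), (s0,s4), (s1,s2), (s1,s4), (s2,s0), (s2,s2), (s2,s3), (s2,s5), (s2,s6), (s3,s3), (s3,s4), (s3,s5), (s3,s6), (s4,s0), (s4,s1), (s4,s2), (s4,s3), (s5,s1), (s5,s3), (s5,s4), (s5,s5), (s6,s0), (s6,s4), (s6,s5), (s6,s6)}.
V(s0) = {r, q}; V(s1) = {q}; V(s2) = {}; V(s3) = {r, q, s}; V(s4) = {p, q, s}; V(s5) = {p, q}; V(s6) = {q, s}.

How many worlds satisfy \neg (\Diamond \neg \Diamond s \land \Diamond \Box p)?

7

Let φ = \neg (\Diamond \neg \Diamond s \land \Diamond \Box p). Evaluate φ at each world:
  s0 (successors {s0, s1, s2, s3, s4}): φ is true.
  s1 (successors {s2, s4}): φ is true.
  s2 (successors {s0, s2, s3, s5, s6}): φ is true.
  s3 (successors {s3, s4, s5, s6}): φ is true.
  s4 (successors {s0, s1, s2, s3}): φ is true.
  s5 (successors {s1, s3, s4, s5}): φ is true.
  s6 (successors {s0, s4, s5, s6}): φ is true.
For instance, at s1:
  At s1: \Diamond \neg \Diamond s \land \Diamond \Box p is false, so \neg (\Diamond \neg \Diamond s \land \Diamond \Box p) is true.
    At s1: \Diamond \neg \Diamond s is false, \Diamond \Box p is false, so \Diamond \neg \Diamond s \land \Diamond \Box p is false.
      At s1: \Diamond \neg \Diamond s requires \neg \Diamond s at some successor in {s2, s4}.
        At s2: \neg \Diamond s is false.
        At s4: \neg \Diamond s is false.
      So \Diamond \neg \Diamond s is false at s1.
      At s1: \Diamond \Box p requires \Box p at some successor in {s2, s4}.
        At s2: \Box p is false.
        At s4: \Box p is false.
      So \Diamond \Box p is false at s1.
Satisfying worlds: {s0, s1, s2, s3, s4, s5, s6}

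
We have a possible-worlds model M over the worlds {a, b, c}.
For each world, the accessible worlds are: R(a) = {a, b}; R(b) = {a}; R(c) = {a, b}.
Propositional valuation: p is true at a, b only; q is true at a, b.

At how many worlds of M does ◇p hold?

Let φ = ◇p. Evaluate φ at each world:
  a (successors {a, b}): φ is true.
  b (successors {a}): φ is true.
  c (successors {a, b}): φ is true.
For instance, at b:
  At b: ◇p requires p at some successor in {a}.
    p holds at a, so ◇p is true at b.
Satisfying worlds: {a, b, c}

3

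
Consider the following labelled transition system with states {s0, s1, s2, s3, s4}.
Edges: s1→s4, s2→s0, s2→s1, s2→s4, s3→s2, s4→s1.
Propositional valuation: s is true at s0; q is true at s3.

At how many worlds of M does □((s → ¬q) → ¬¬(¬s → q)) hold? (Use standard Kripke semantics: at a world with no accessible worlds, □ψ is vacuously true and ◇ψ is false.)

1

Let φ = □((s → ¬q) → ¬¬(¬s → q)). Evaluate φ at each world:
  s0 (successors ∅): φ is true.
  s1 (successors {s4}): φ is false.
  s2 (successors {s0, s1, s4}): φ is false.
  s3 (successors {s2}): φ is false.
  s4 (successors {s1}): φ is false.
For instance, at s1:
  At s1: □((s → ¬q) → ¬¬(¬s → q)) requires (s → ¬q) → ¬¬(¬s → q) at every successor {s4}.
    (s → ¬q) → ¬¬(¬s → q) fails at s4, so □((s → ¬q) → ¬¬(¬s → q)) is false at s1.
Satisfying worlds: {s0}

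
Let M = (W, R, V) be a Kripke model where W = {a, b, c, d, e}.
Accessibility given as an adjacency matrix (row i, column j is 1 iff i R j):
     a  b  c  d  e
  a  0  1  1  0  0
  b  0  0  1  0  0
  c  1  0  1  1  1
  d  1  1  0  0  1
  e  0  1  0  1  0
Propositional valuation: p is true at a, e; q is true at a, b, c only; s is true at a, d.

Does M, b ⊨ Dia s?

No

Recall that Dia ψ holds at a world iff ψ holds at some accessible world.
At b: Dia s requires s at some successor in {c}.
  At c: s is false.
So Dia s is false at b.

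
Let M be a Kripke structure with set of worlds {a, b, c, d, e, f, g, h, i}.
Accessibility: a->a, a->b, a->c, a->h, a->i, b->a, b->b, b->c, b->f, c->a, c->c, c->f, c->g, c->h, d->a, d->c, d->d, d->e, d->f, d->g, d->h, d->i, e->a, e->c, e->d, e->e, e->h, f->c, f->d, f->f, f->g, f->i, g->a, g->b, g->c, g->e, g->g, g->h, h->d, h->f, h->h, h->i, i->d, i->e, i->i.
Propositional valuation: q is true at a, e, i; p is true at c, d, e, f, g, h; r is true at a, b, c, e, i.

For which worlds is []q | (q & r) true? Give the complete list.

Recall that []ψ holds at a world iff ψ holds at every accessible world, and <>ψ holds iff ψ holds at some accessible world.
Let φ = []q | (q & r). Evaluate φ at each world:
  a (successors {a, b, c, h, i}): φ is true.
  b (successors {a, b, c, f}): φ is false.
  c (successors {a, c, f, g, h}): φ is false.
  d (successors {a, c, d, e, f, g, h, i}): φ is false.
  e (successors {a, c, d, e, h}): φ is true.
  f (successors {c, d, f, g, i}): φ is false.
  g (successors {a, b, c, e, g, h}): φ is false.
  h (successors {d, f, h, i}): φ is false.
  i (successors {d, e, i}): φ is true.
For instance, at b:
  At b: []q is false, q & r is false, so []q | (q & r) is false.
    At b: []q requires q at every successor {a, b, c, f}.
      q fails at b, so []q is false at b.
Satisfying worlds: {a, e, i}

a, e, i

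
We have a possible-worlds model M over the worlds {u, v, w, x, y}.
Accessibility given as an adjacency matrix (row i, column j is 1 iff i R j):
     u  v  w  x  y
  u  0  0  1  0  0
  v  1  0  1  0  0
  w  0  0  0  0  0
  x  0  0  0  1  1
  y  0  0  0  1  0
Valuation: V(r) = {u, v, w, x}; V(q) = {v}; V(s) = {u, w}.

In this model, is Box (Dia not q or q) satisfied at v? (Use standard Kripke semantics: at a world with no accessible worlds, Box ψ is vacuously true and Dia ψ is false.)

No

At v: Box (Dia not q or q) requires Dia not q or q at every successor {u, w}.
  Dia not q or q fails at w, so Box (Dia not q or q) is false at v.
    At w: Dia not q is false, q is false, so Dia not q or q is false.
      At w: no accessible worlds, so Dia not q is false.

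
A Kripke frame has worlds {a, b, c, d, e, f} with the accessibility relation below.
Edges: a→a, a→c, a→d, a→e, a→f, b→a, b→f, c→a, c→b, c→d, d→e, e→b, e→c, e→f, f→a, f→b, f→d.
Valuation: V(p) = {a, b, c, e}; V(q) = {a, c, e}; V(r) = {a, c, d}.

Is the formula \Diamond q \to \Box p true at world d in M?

Yes

At d: \Diamond q is true, \Box p is true, so \Diamond q \to \Box p is true.
  At d: \Diamond q requires q at some successor in {e}.
    q holds at e, so \Diamond q is true at d.
  At d: \Box p requires p at every successor {e}.
    At e: p is true.
  So \Box p is true at d.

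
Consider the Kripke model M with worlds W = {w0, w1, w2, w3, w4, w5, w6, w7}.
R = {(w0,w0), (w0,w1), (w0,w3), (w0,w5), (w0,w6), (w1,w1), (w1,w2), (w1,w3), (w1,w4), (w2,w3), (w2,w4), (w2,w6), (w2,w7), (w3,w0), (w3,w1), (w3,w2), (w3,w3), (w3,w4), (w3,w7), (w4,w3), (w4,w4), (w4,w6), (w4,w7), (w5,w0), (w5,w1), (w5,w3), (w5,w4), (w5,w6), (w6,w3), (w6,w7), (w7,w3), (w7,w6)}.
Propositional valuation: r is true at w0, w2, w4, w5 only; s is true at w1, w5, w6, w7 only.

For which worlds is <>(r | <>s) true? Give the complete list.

Let φ = <>(r | <>s). Evaluate φ at each world:
  w0 (successors {w0, w1, w3, w5, w6}): φ is true.
  w1 (successors {w1, w2, w3, w4}): φ is true.
  w2 (successors {w3, w4, w6, w7}): φ is true.
  w3 (successors {w0, w1, w2, w3, w4, w7}): φ is true.
  w4 (successors {w3, w4, w6, w7}): φ is true.
  w5 (successors {w0, w1, w3, w4, w6}): φ is true.
  w6 (successors {w3, w7}): φ is true.
  w7 (successors {w3, w6}): φ is true.
For instance, at w0:
  At w0: <>(r | <>s) requires r | <>s at some successor in {w0, w1, w3, w5, w6}.
    r | <>s holds at w0, so <>(r | <>s) is true at w0.
      At w0: r is true, <>s is true, so r | <>s is true.
Satisfying worlds: {w0, w1, w2, w3, w4, w5, w6, w7}

w0, w1, w2, w3, w4, w5, w6, w7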